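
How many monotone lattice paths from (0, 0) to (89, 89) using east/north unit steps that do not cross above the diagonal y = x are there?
C_89 = 254224158304000796523953440778841647086547372026600

These NE paths below the diagonal are counted by the Catalan number C_n = (1/(n + 1)) · C(2n, n). For n = 89: C_89 = (1/90) · C(178, 89) = 22880174247360071687155809670095748237789263482394000/90 = 254224158304000796523953440778841647086547372026600.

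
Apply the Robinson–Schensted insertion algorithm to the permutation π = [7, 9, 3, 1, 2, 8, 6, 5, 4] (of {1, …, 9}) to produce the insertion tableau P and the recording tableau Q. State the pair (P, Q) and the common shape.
P = [1, 2, 4] / [3, 5] / [6, 8] / [7] / [9];  Q = [1, 2, 6] / [3, 5] / [4, 7] / [8] / [9];  common shape = (3, 2, 2, 1, 1)

Row-insert the values π_1, π_2, … into P one at a time, bumping the leftmost entry strictly greater than the inserted value down to the next row. The recording tableau Q records, in position (i, j), the step at which that cell was added to P.
  Insert 7 (step 1): P = [7];  Q = [1]
  Insert 9 (step 2): P = [7, 9];  Q = [1, 2]
  Insert 3 (step 3): P = [3, 9] / [7];  Q = [1, 2] / [3]
  Insert 1 (step 4): P = [1, 9] / [3] / [7];  Q = [1, 2] / [3] / [4]
  Insert 2 (step 5): P = [1, 2] / [3, 9] / [7];  Q = [1, 2] / [3, 5] / [4]
  Insert 8 (step 6): P = [1, 2, 8] / [3, 9] / [7];  Q = [1, 2, 6] / [3, 5] / [4]
  Insert 6 (step 7): P = [1, 2, 6] / [3, 8] / [7, 9];  Q = [1, 2, 6] / [3, 5] / [4, 7]
  Insert 5 (step 8): P = [1, 2, 5] / [3, 6] / [7, 8] / [9];  Q = [1, 2, 6] / [3, 5] / [4, 7] / [8]
  Insert 4 (step 9): P = [1, 2, 4] / [3, 5] / [6, 8] / [7] / [9];  Q = [1, 2, 6] / [3, 5] / [4, 7] / [8] / [9]
Final shape: (3, 2, 2, 1, 1).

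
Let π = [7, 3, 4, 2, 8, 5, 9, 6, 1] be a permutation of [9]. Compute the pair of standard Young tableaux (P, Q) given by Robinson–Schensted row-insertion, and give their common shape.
P = [1, 4, 5, 6] / [2, 8, 9] / [3] / [7];  Q = [1, 3, 5, 7] / [2, 6, 8] / [4] / [9];  common shape = (4, 3, 1, 1)

Row-insert the values π_1, π_2, … into P one at a time, bumping the leftmost entry strictly greater than the inserted value down to the next row. The recording tableau Q records, in position (i, j), the step at which that cell was added to P.
  Insert 7 (step 1): P = [7];  Q = [1]
  Insert 3 (step 2): P = [3] / [7];  Q = [1] / [2]
  Insert 4 (step 3): P = [3, 4] / [7];  Q = [1, 3] / [2]
  Insert 2 (step 4): P = [2, 4] / [3] / [7];  Q = [1, 3] / [2] / [4]
  Insert 8 (step 5): P = [2, 4, 8] / [3] / [7];  Q = [1, 3, 5] / [2] / [4]
  Insert 5 (step 6): P = [2, 4, 5] / [3, 8] / [7];  Q = [1, 3, 5] / [2, 6] / [4]
  Insert 9 (step 7): P = [2, 4, 5, 9] / [3, 8] / [7];  Q = [1, 3, 5, 7] / [2, 6] / [4]
  Insert 6 (step 8): P = [2, 4, 5, 6] / [3, 8, 9] / [7];  Q = [1, 3, 5, 7] / [2, 6, 8] / [4]
  Insert 1 (step 9): P = [1, 4, 5, 6] / [2, 8, 9] / [3] / [7];  Q = [1, 3, 5, 7] / [2, 6, 8] / [4] / [9]
Final shape: (4, 3, 1, 1).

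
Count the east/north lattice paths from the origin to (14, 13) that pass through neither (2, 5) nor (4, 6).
Number of paths = 14554074

Inclusion–exclusion. Total paths: C(27, 14) = 20058300. Through P₁: C(7, 2)·C(20, 12) = 2645370. Through P₂: C(10, 4)·C(17, 10) = 4084080. Since P₁ is strictly southwest of P₂, a monotone path through both must visit P₁ then P₂; paths through both = C(7, 2)·C(3, 2)·C(17, 10) = 1225224. Avoid both = 20058300 − 2645370 − 4084080 + 1225224 = 14554074.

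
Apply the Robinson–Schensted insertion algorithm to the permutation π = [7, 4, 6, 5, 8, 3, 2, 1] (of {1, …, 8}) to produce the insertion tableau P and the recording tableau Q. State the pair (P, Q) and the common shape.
P = [1, 5, 8] / [2] / [3] / [4] / [6] / [7];  Q = [1, 3, 5] / [2] / [4] / [6] / [7] / [8];  common shape = (3, 1, 1, 1, 1, 1)

Row-insert the values π_1, π_2, … into P one at a time, bumping the leftmost entry strictly greater than the inserted value down to the next row. The recording tableau Q records, in position (i, j), the step at which that cell was added to P.
  Insert 7 (step 1): P = [7];  Q = [1]
  Insert 4 (step 2): P = [4] / [7];  Q = [1] / [2]
  Insert 6 (step 3): P = [4, 6] / [7];  Q = [1, 3] / [2]
  Insert 5 (step 4): P = [4, 5] / [6] / [7];  Q = [1, 3] / [2] / [4]
  Insert 8 (step 5): P = [4, 5, 8] / [6] / [7];  Q = [1, 3, 5] / [2] / [4]
  Insert 3 (step 6): P = [3, 5, 8] / [4] / [6] / [7];  Q = [1, 3, 5] / [2] / [4] / [6]
  Insert 2 (step 7): P = [2, 5, 8] / [3] / [4] / [6] / [7];  Q = [1, 3, 5] / [2] / [4] / [6] / [7]
  Insert 1 (step 8): P = [1, 5, 8] / [2] / [3] / [4] / [6] / [7];  Q = [1, 3, 5] / [2] / [4] / [6] / [7] / [8]
Final shape: (3, 1, 1, 1, 1, 1).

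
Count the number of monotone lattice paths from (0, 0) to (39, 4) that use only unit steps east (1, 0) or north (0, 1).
Number of paths = 123410

A monotone lattice path from (0, 0) to (39, 4) consists of 39 east steps and 4 north steps in some order, so it is determined by which 39 of the 43 steps are east. The count is C(43, 39) = 123410.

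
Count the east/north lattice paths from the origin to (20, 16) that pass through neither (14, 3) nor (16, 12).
Number of paths = 5162517500

Inclusion–exclusion. Total paths: C(36, 20) = 7307872110. Through P₁: C(17, 14)·C(19, 6) = 18449760. Through P₂: C(28, 16)·C(8, 4) = 2129522850. Since P₁ is strictly southwest of P₂, a monotone path through both must visit P₁ then P₂; paths through both = C(17, 14)·C(11, 2)·C(8, 4) = 2618000. Avoid both = 7307872110 − 18449760 − 2129522850 + 2618000 = 5162517500.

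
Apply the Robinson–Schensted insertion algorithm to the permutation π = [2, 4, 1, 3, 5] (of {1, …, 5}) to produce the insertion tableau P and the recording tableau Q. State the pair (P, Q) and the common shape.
P = [1, 3, 5] / [2, 4];  Q = [1, 2, 5] / [3, 4];  common shape = (3, 2)

Row-insert the values π_1, π_2, … into P one at a time, bumping the leftmost entry strictly greater than the inserted value down to the next row. The recording tableau Q records, in position (i, j), the step at which that cell was added to P.
  Insert 2 (step 1): P = [2];  Q = [1]
  Insert 4 (step 2): P = [2, 4];  Q = [1, 2]
  Insert 1 (step 3): P = [1, 4] / [2];  Q = [1, 2] / [3]
  Insert 3 (step 4): P = [1, 3] / [2, 4];  Q = [1, 2] / [3, 4]
  Insert 5 (step 5): P = [1, 3, 5] / [2, 4];  Q = [1, 2, 5] / [3, 4]
Final shape: (3, 2).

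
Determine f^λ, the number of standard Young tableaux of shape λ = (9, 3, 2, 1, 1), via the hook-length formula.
# SYT of shape (9, 3, 2, 1, 1) = 194040

Hook-length formula: f^λ = n! / Π hook(c), product over all cells c of the Young diagram. For λ = (9, 3, 2, 1, 1), n = 16 boxes. Hook lengths by row (left-to-right, top-to-bottom): [13, 10, 8, 6, 5, 4, 3, 2, 1]; [6, 3, 1]; [4, 1]; [2]; [1]. Product of hooks = 107827200. So f^λ = 16! / 107827200 = 20922789888000 / 107827200 = 194040.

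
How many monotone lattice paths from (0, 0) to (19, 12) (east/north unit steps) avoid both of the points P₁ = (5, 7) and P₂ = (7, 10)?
Number of paths = 130862101

Inclusion–exclusion. Total paths: C(31, 19) = 141120525. Through P₁: C(12, 5)·C(19, 14) = 9209376. Through P₂: C(17, 7)·C(14, 12) = 1769768. Since P₁ is strictly southwest of P₂, a monotone path through both must visit P₁ then P₂; paths through both = C(12, 5)·C(5, 2)·C(14, 12) = 720720. Avoid both = 141120525 − 9209376 − 1769768 + 720720 = 130862101.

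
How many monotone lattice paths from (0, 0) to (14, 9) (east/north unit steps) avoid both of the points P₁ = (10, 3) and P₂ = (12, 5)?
Number of paths = 690050

Inclusion–exclusion. Total paths: C(23, 14) = 817190. Through P₁: C(13, 10)·C(10, 4) = 60060. Through P₂: C(17, 12)·C(6, 2) = 92820. Since P₁ is strictly southwest of P₂, a monotone path through both must visit P₁ then P₂; paths through both = C(13, 10)·C(4, 2)·C(6, 2) = 25740. Avoid both = 817190 − 60060 − 92820 + 25740 = 690050.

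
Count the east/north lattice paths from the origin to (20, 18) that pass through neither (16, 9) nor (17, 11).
Number of paths = 30275842885

Inclusion–exclusion. Total paths: C(38, 20) = 33578000610. Through P₁: C(25, 16)·C(13, 4) = 1460727125. Through P₂: C(28, 17)·C(10, 3) = 2576901600. Since P₁ is strictly southwest of P₂, a monotone path through both must visit P₁ then P₂; paths through both = C(25, 16)·C(3, 1)·C(10, 3) = 735471000. Avoid both = 33578000610 − 1460727125 − 2576901600 + 735471000 = 30275842885.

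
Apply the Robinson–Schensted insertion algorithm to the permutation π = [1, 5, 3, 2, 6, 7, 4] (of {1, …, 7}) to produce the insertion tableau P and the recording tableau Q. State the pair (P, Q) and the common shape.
P = [1, 2, 4, 7] / [3, 6] / [5];  Q = [1, 2, 5, 6] / [3, 7] / [4];  common shape = (4, 2, 1)

Row-insert the values π_1, π_2, … into P one at a time, bumping the leftmost entry strictly greater than the inserted value down to the next row. The recording tableau Q records, in position (i, j), the step at which that cell was added to P.
  Insert 1 (step 1): P = [1];  Q = [1]
  Insert 5 (step 2): P = [1, 5];  Q = [1, 2]
  Insert 3 (step 3): P = [1, 3] / [5];  Q = [1, 2] / [3]
  Insert 2 (step 4): P = [1, 2] / [3] / [5];  Q = [1, 2] / [3] / [4]
  Insert 6 (step 5): P = [1, 2, 6] / [3] / [5];  Q = [1, 2, 5] / [3] / [4]
  Insert 7 (step 6): P = [1, 2, 6, 7] / [3] / [5];  Q = [1, 2, 5, 6] / [3] / [4]
  Insert 4 (step 7): P = [1, 2, 4, 7] / [3, 6] / [5];  Q = [1, 2, 5, 6] / [3, 7] / [4]
Final shape: (4, 2, 1).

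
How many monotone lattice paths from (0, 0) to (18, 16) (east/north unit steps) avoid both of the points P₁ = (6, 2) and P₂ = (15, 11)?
Number of paths = 1577117030

Inclusion–exclusion. Total paths: C(34, 18) = 2203961430. Through P₁: C(8, 6)·C(26, 12) = 270415600. Through P₂: C(26, 15)·C(8, 3) = 432664960. Since P₁ is strictly southwest of P₂, a monotone path through both must visit P₁ then P₂; paths through both = C(8, 6)·C(18, 9)·C(8, 3) = 76236160. Avoid both = 2203961430 − 270415600 − 432664960 + 76236160 = 1577117030.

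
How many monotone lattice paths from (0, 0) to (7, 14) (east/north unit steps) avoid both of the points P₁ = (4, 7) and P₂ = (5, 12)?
Number of paths = 51432

Inclusion–exclusion. Total paths: C(21, 7) = 116280. Through P₁: C(11, 4)·C(10, 3) = 39600. Through P₂: C(17, 5)·C(4, 2) = 37128. Since P₁ is strictly southwest of P₂, a monotone path through both must visit P₁ then P₂; paths through both = C(11, 4)·C(6, 1)·C(4, 2) = 11880. Avoid both = 116280 − 39600 − 37128 + 11880 = 51432.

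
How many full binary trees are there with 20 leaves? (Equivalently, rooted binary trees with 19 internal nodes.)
C_19 = 1767263190

These full binary trees are counted by the Catalan number C_n = (1/(n + 1)) · C(2n, n). For n = 19: C_19 = (1/20) · C(38, 19) = 35345263800/20 = 1767263190.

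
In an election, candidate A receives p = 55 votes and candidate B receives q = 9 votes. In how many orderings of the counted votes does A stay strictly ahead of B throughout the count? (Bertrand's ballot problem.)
Strict-lead orderings = 19794795118

Total orderings of the 64 votes with 55 for A: C(64, 55) = 27540584512. By the Bertrand ballot formula (Cycle Lemma / reflection principle), the number of orderings in which A is strictly ahead of B throughout is (p − q)/(p + q) · C(p + q, p) = (55 − 9)/(55 + 9) · 27540584512 = 19794795118.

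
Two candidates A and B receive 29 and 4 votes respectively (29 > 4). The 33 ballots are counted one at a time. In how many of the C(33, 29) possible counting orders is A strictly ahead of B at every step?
Strict-lead orderings = 31000

Total orderings of the 33 votes with 29 for A: C(33, 29) = 40920. By the Bertrand ballot formula (Cycle Lemma / reflection principle), the number of orderings in which A is strictly ahead of B throughout is (p − q)/(p + q) · C(p + q, p) = (29 − 4)/(29 + 4) · 40920 = 31000.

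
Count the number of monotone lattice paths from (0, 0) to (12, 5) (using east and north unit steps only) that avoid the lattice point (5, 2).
Number of paths = 3668

Total paths from (0, 0) to (12, 5): C(17, 12) = 6188. Paths through (5, 2): (paths (0, 0) → (5, 2)) × (paths (5, 2) → (12, 5)) = C(7, 5) · C(10, 7) = 21 · 120 = 2520. Avoidance count = 6188 − 2520 = 3668.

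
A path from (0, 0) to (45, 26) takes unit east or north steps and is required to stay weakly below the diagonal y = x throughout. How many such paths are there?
Number of paths = 7664867653706345040

By the reflection principle (André's argument), the number of monotone paths to (45, 26) with n ≤ m that never go above y = x is C(71, 45) − C(71, 46) = 17629195603524593592 − 9964327949818248552 = 7664867653706345040.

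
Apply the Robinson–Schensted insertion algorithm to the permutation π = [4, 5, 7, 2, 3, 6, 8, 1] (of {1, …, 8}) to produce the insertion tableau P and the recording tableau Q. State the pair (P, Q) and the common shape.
P = [1, 3, 6, 8] / [2, 5, 7] / [4];  Q = [1, 2, 3, 7] / [4, 5, 6] / [8];  common shape = (4, 3, 1)

Row-insert the values π_1, π_2, … into P one at a time, bumping the leftmost entry strictly greater than the inserted value down to the next row. The recording tableau Q records, in position (i, j), the step at which that cell was added to P.
  Insert 4 (step 1): P = [4];  Q = [1]
  Insert 5 (step 2): P = [4, 5];  Q = [1, 2]
  Insert 7 (step 3): P = [4, 5, 7];  Q = [1, 2, 3]
  Insert 2 (step 4): P = [2, 5, 7] / [4];  Q = [1, 2, 3] / [4]
  Insert 3 (step 5): P = [2, 3, 7] / [4, 5];  Q = [1, 2, 3] / [4, 5]
  Insert 6 (step 6): P = [2, 3, 6] / [4, 5, 7];  Q = [1, 2, 3] / [4, 5, 6]
  Insert 8 (step 7): P = [2, 3, 6, 8] / [4, 5, 7];  Q = [1, 2, 3, 7] / [4, 5, 6]
  Insert 1 (step 8): P = [1, 3, 6, 8] / [2, 5, 7] / [4];  Q = [1, 2, 3, 7] / [4, 5, 6] / [8]
Final shape: (4, 3, 1).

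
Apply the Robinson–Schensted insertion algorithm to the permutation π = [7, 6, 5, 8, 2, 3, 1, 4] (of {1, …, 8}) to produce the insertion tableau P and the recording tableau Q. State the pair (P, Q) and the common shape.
P = [1, 3, 4] / [2, 8] / [5] / [6] / [7];  Q = [1, 4, 8] / [2, 6] / [3] / [5] / [7];  common shape = (3, 2, 1, 1, 1)

Row-insert the values π_1, π_2, … into P one at a time, bumping the leftmost entry strictly greater than the inserted value down to the next row. The recording tableau Q records, in position (i, j), the step at which that cell was added to P.
  Insert 7 (step 1): P = [7];  Q = [1]
  Insert 6 (step 2): P = [6] / [7];  Q = [1] / [2]
  Insert 5 (step 3): P = [5] / [6] / [7];  Q = [1] / [2] / [3]
  Insert 8 (step 4): P = [5, 8] / [6] / [7];  Q = [1, 4] / [2] / [3]
  Insert 2 (step 5): P = [2, 8] / [5] / [6] / [7];  Q = [1, 4] / [2] / [3] / [5]
  Insert 3 (step 6): P = [2, 3] / [5, 8] / [6] / [7];  Q = [1, 4] / [2, 6] / [3] / [5]
  Insert 1 (step 7): P = [1, 3] / [2, 8] / [5] / [6] / [7];  Q = [1, 4] / [2, 6] / [3] / [5] / [7]
  Insert 4 (step 8): P = [1, 3, 4] / [2, 8] / [5] / [6] / [7];  Q = [1, 4, 8] / [2, 6] / [3] / [5] / [7]
Final shape: (3, 2, 1, 1, 1).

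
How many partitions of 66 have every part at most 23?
p(66, parts ≤ 23) = 2013089

Use the recurrence p(n, m) = p(n, m−1) + p(n−m, m): either the largest part is < m (count p(n, m−1)) or the largest part is exactly m (remove one copy of m, count p(n−m, m)). With p(0, ·) = 1 this gives p(66, parts ≤ 23) = 2013089. (By conjugating Young diagrams, this also counts partitions of 66 into at most 23 parts.)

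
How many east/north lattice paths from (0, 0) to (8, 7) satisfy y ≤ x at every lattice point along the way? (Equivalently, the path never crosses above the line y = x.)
Number of paths = 1430

By the reflection principle (André's argument), the number of monotone paths to (8, 7) with n ≤ m that never go above y = x is C(15, 8) − C(15, 9) = 6435 − 5005 = 1430.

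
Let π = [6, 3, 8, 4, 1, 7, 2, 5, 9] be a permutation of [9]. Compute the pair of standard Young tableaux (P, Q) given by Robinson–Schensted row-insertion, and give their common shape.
P = [1, 2, 5, 9] / [3, 4, 7] / [6, 8];  Q = [1, 3, 6, 9] / [2, 4, 8] / [5, 7];  common shape = (4, 3, 2)

Row-insert the values π_1, π_2, … into P one at a time, bumping the leftmost entry strictly greater than the inserted value down to the next row. The recording tableau Q records, in position (i, j), the step at which that cell was added to P.
  Insert 6 (step 1): P = [6];  Q = [1]
  Insert 3 (step 2): P = [3] / [6];  Q = [1] / [2]
  Insert 8 (step 3): P = [3, 8] / [6];  Q = [1, 3] / [2]
  Insert 4 (step 4): P = [3, 4] / [6, 8];  Q = [1, 3] / [2, 4]
  Insert 1 (step 5): P = [1, 4] / [3, 8] / [6];  Q = [1, 3] / [2, 4] / [5]
  Insert 7 (step 6): P = [1, 4, 7] / [3, 8] / [6];  Q = [1, 3, 6] / [2, 4] / [5]
  Insert 2 (step 7): P = [1, 2, 7] / [3, 4] / [6, 8];  Q = [1, 3, 6] / [2, 4] / [5, 7]
  Insert 5 (step 8): P = [1, 2, 5] / [3, 4, 7] / [6, 8];  Q = [1, 3, 6] / [2, 4, 8] / [5, 7]
  Insert 9 (step 9): P = [1, 2, 5, 9] / [3, 4, 7] / [6, 8];  Q = [1, 3, 6, 9] / [2, 4, 8] / [5, 7]
Final shape: (4, 3, 2).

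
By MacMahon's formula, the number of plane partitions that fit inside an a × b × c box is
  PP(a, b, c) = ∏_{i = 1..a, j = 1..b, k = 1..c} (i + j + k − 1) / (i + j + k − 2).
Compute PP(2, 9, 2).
PP(2, 9, 2) = 1210

Evaluate the triple product over i = 1..2, j = 1..9, k = 1..2. The factors are (2/1) · (3/2) · (3/2) · (4/3) · (4/3) · (5/4) · (5/4) · (6/5) · … (36 factors total). The numerators and denominators telescope so the product is an integer; carrying out the multiplication exactly gives PP(2, 9, 2) = 1210.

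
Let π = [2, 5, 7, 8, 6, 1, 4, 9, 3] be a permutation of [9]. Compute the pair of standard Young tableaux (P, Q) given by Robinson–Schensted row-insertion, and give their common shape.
P = [1, 3, 6, 8, 9] / [2, 4] / [5] / [7];  Q = [1, 2, 3, 4, 8] / [5, 7] / [6] / [9];  common shape = (5, 2, 1, 1)

Row-insert the values π_1, π_2, … into P one at a time, bumping the leftmost entry strictly greater than the inserted value down to the next row. The recording tableau Q records, in position (i, j), the step at which that cell was added to P.
  Insert 2 (step 1): P = [2];  Q = [1]
  Insert 5 (step 2): P = [2, 5];  Q = [1, 2]
  Insert 7 (step 3): P = [2, 5, 7];  Q = [1, 2, 3]
  Insert 8 (step 4): P = [2, 5, 7, 8];  Q = [1, 2, 3, 4]
  Insert 6 (step 5): P = [2, 5, 6, 8] / [7];  Q = [1, 2, 3, 4] / [5]
  Insert 1 (step 6): P = [1, 5, 6, 8] / [2] / [7];  Q = [1, 2, 3, 4] / [5] / [6]
  Insert 4 (step 7): P = [1, 4, 6, 8] / [2, 5] / [7];  Q = [1, 2, 3, 4] / [5, 7] / [6]
  Insert 9 (step 8): P = [1, 4, 6, 8, 9] / [2, 5] / [7];  Q = [1, 2, 3, 4, 8] / [5, 7] / [6]
  Insert 3 (step 9): P = [1, 3, 6, 8, 9] / [2, 4] / [5] / [7];  Q = [1, 2, 3, 4, 8] / [5, 7] / [6] / [9]
Final shape: (5, 2, 1, 1).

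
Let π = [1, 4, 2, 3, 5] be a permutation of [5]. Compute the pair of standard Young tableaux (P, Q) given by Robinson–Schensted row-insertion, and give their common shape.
P = [1, 2, 3, 5] / [4];  Q = [1, 2, 4, 5] / [3];  common shape = (4, 1)

Row-insert the values π_1, π_2, … into P one at a time, bumping the leftmost entry strictly greater than the inserted value down to the next row. The recording tableau Q records, in position (i, j), the step at which that cell was added to P.
  Insert 1 (step 1): P = [1];  Q = [1]
  Insert 4 (step 2): P = [1, 4];  Q = [1, 2]
  Insert 2 (step 3): P = [1, 2] / [4];  Q = [1, 2] / [3]
  Insert 3 (step 4): P = [1, 2, 3] / [4];  Q = [1, 2, 4] / [3]
  Insert 5 (step 5): P = [1, 2, 3, 5] / [4];  Q = [1, 2, 4, 5] / [3]
Final shape: (4, 1).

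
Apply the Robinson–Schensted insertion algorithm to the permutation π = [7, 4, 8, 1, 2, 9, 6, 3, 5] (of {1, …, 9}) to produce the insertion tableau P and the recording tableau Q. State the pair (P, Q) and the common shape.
P = [1, 2, 3, 5] / [4, 6, 9] / [7, 8];  Q = [1, 3, 6, 9] / [2, 5, 7] / [4, 8];  common shape = (4, 3, 2)

Row-insert the values π_1, π_2, … into P one at a time, bumping the leftmost entry strictly greater than the inserted value down to the next row. The recording tableau Q records, in position (i, j), the step at which that cell was added to P.
  Insert 7 (step 1): P = [7];  Q = [1]
  Insert 4 (step 2): P = [4] / [7];  Q = [1] / [2]
  Insert 8 (step 3): P = [4, 8] / [7];  Q = [1, 3] / [2]
  Insert 1 (step 4): P = [1, 8] / [4] / [7];  Q = [1, 3] / [2] / [4]
  Insert 2 (step 5): P = [1, 2] / [4, 8] / [7];  Q = [1, 3] / [2, 5] / [4]
  Insert 9 (step 6): P = [1, 2, 9] / [4, 8] / [7];  Q = [1, 3, 6] / [2, 5] / [4]
  Insert 6 (step 7): P = [1, 2, 6] / [4, 8, 9] / [7];  Q = [1, 3, 6] / [2, 5, 7] / [4]
  Insert 3 (step 8): P = [1, 2, 3] / [4, 6, 9] / [7, 8];  Q = [1, 3, 6] / [2, 5, 7] / [4, 8]
  Insert 5 (step 9): P = [1, 2, 3, 5] / [4, 6, 9] / [7, 8];  Q = [1, 3, 6, 9] / [2, 5, 7] / [4, 8]
Final shape: (4, 3, 2).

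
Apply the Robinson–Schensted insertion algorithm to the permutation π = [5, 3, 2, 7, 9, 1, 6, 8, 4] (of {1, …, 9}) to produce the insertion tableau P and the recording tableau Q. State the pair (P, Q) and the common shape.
P = [1, 4, 8] / [2, 6, 9] / [3, 7] / [5];  Q = [1, 4, 5] / [2, 7, 8] / [3, 9] / [6];  common shape = (3, 3, 2, 1)

Row-insert the values π_1, π_2, … into P one at a time, bumping the leftmost entry strictly greater than the inserted value down to the next row. The recording tableau Q records, in position (i, j), the step at which that cell was added to P.
  Insert 5 (step 1): P = [5];  Q = [1]
  Insert 3 (step 2): P = [3] / [5];  Q = [1] / [2]
  Insert 2 (step 3): P = [2] / [3] / [5];  Q = [1] / [2] / [3]
  Insert 7 (step 4): P = [2, 7] / [3] / [5];  Q = [1, 4] / [2] / [3]
  Insert 9 (step 5): P = [2, 7, 9] / [3] / [5];  Q = [1, 4, 5] / [2] / [3]
  Insert 1 (step 6): P = [1, 7, 9] / [2] / [3] / [5];  Q = [1, 4, 5] / [2] / [3] / [6]
  Insert 6 (step 7): P = [1, 6, 9] / [2, 7] / [3] / [5];  Q = [1, 4, 5] / [2, 7] / [3] / [6]
  Insert 8 (step 8): P = [1, 6, 8] / [2, 7, 9] / [3] / [5];  Q = [1, 4, 5] / [2, 7, 8] / [3] / [6]
  Insert 4 (step 9): P = [1, 4, 8] / [2, 6, 9] / [3, 7] / [5];  Q = [1, 4, 5] / [2, 7, 8] / [3, 9] / [6]
Final shape: (3, 3, 2, 1).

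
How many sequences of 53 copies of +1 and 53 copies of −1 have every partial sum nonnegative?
C_53 = 116157871455782434250553845880

These ballot sequences are counted by the Catalan number C_n = (1/(n + 1)) · C(2n, n). For n = 53: C_53 = (1/54) · C(106, 53) = 6272525058612251449529907677520/54 = 116157871455782434250553845880.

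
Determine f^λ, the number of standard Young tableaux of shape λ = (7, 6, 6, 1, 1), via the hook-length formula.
# SYT of shape (7, 6, 6, 1, 1) = 55552770

Hook-length formula: f^λ = n! / Π hook(c), product over all cells c of the Young diagram. For λ = (7, 6, 6, 1, 1), n = 21 boxes. Hook lengths by row (left-to-right, top-to-bottom): [11, 8, 7, 6, 5, 4, 1]; [9, 6, 5, 4, 3, 2]; [8, 5, 4, 3, 2, 1]; [2]; [1]. Product of hooks = 919683072000. So f^λ = 21! / 919683072000 = 51090942171709440000 / 919683072000 = 55552770.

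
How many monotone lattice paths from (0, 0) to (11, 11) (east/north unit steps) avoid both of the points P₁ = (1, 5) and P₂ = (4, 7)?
Number of paths = 568284

Inclusion–exclusion. Total paths: C(22, 11) = 705432. Through P₁: C(6, 1)·C(16, 10) = 48048. Through P₂: C(11, 4)·C(11, 7) = 108900. Since P₁ is strictly southwest of P₂, a monotone path through both must visit P₁ then P₂; paths through both = C(6, 1)·C(5, 3)·C(11, 7) = 19800. Avoid both = 705432 − 48048 − 108900 + 19800 = 568284.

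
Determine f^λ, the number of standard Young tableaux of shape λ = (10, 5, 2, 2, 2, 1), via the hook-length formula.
# SYT of shape (10, 5, 2, 2, 2, 1) = 700367360

Hook-length formula: f^λ = n! / Π hook(c), product over all cells c of the Young diagram. For λ = (10, 5, 2, 2, 2, 1), n = 22 boxes. Hook lengths by row (left-to-right, top-to-bottom): [15, 13, 9, 8, 7, 5, 4, 3, 2, 1]; [9, 7, 3, 2, 1]; [5, 3]; [4, 2]; [3, 1]; [1]. Product of hooks = 1604873088000. So f^λ = 22! / 1604873088000 = 1124000727777607680000 / 1604873088000 = 700367360.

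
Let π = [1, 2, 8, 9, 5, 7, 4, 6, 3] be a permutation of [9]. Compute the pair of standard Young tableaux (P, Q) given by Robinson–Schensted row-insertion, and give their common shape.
P = [1, 2, 3, 6] / [4, 7] / [5, 9] / [8];  Q = [1, 2, 3, 4] / [5, 6] / [7, 8] / [9];  common shape = (4, 2, 2, 1)

Row-insert the values π_1, π_2, … into P one at a time, bumping the leftmost entry strictly greater than the inserted value down to the next row. The recording tableau Q records, in position (i, j), the step at which that cell was added to P.
  Insert 1 (step 1): P = [1];  Q = [1]
  Insert 2 (step 2): P = [1, 2];  Q = [1, 2]
  Insert 8 (step 3): P = [1, 2, 8];  Q = [1, 2, 3]
  Insert 9 (step 4): P = [1, 2, 8, 9];  Q = [1, 2, 3, 4]
  Insert 5 (step 5): P = [1, 2, 5, 9] / [8];  Q = [1, 2, 3, 4] / [5]
  Insert 7 (step 6): P = [1, 2, 5, 7] / [8, 9];  Q = [1, 2, 3, 4] / [5, 6]
  Insert 4 (step 7): P = [1, 2, 4, 7] / [5, 9] / [8];  Q = [1, 2, 3, 4] / [5, 6] / [7]
  Insert 6 (step 8): P = [1, 2, 4, 6] / [5, 7] / [8, 9];  Q = [1, 2, 3, 4] / [5, 6] / [7, 8]
  Insert 3 (step 9): P = [1, 2, 3, 6] / [4, 7] / [5, 9] / [8];  Q = [1, 2, 3, 4] / [5, 6] / [7, 8] / [9]
Final shape: (4, 2, 2, 1).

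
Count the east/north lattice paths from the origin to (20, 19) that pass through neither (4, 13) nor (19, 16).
Number of paths = 52513737990

Inclusion–exclusion. Total paths: C(39, 20) = 68923264410. Through P₁: C(17, 4)·C(22, 16) = 177578940. Through P₂: C(35, 19)·C(4, 1) = 16239715800. Since P₁ is strictly southwest of P₂, a monotone path through both must visit P₁ then P₂; paths through both = C(17, 4)·C(18, 15)·C(4, 1) = 7768320. Avoid both = 68923264410 − 177578940 − 16239715800 + 7768320 = 52513737990.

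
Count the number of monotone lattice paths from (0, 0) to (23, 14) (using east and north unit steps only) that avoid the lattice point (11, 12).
Number of paths = 5984047702

Total paths from (0, 0) to (23, 14): C(37, 23) = 6107086800. Paths through (11, 12): (paths (0, 0) → (11, 12)) × (paths (11, 12) → (23, 14)) = C(23, 11) · C(14, 12) = 1352078 · 91 = 123039098. Avoidance count = 6107086800 − 123039098 = 5984047702.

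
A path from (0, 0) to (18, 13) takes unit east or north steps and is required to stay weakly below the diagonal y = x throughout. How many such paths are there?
Number of paths = 65132550

By the reflection principle (André's argument), the number of monotone paths to (18, 13) with n ≤ m that never go above y = x is C(31, 18) − C(31, 19) = 206253075 − 141120525 = 65132550.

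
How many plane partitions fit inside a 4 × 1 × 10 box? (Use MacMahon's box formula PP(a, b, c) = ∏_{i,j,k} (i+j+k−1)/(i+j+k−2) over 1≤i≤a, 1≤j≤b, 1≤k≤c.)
PP(4, 1, 10) = 1001

Evaluate the triple product over i = 1..4, j = 1..1, k = 1..10. The factors are (2/1) · (3/2) · (4/3) · (5/4) · (6/5) · (7/6) · (8/7) · (9/8) · … (40 factors total). The numerators and denominators telescope so the product is an integer; carrying out the multiplication exactly gives PP(4, 1, 10) = 1001.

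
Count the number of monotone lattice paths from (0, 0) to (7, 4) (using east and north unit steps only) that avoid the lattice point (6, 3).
Number of paths = 162

Total paths from (0, 0) to (7, 4): C(11, 7) = 330. Paths through (6, 3): (paths (0, 0) → (6, 3)) × (paths (6, 3) → (7, 4)) = C(9, 6) · C(2, 1) = 84 · 2 = 168. Avoidance count = 330 − 168 = 162.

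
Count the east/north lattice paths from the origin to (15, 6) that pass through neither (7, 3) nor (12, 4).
Number of paths = 23464

Inclusion–exclusion. Total paths: C(21, 15) = 54264. Through P₁: C(10, 7)·C(11, 8) = 19800. Through P₂: C(16, 12)·C(5, 3) = 18200. Since P₁ is strictly southwest of P₂, a monotone path through both must visit P₁ then P₂; paths through both = C(10, 7)·C(6, 5)·C(5, 3) = 7200. Avoid both = 54264 − 19800 − 18200 + 7200 = 23464.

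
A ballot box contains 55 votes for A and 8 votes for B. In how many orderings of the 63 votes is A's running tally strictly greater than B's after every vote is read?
Strict-lead orderings = 2889302393

Total orderings of the 63 votes with 55 for A: C(63, 55) = 3872894697. By the Bertrand ballot formula (Cycle Lemma / reflection principle), the number of orderings in which A is strictly ahead of B throughout is (p − q)/(p + q) · C(p + q, p) = (55 − 8)/(55 + 8) · 3872894697 = 2889302393.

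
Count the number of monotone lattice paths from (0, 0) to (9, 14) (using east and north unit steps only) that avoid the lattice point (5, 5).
Number of paths = 637010

Total paths from (0, 0) to (9, 14): C(23, 9) = 817190. Paths through (5, 5): (paths (0, 0) → (5, 5)) × (paths (5, 5) → (9, 14)) = C(10, 5) · C(13, 4) = 252 · 715 = 180180. Avoidance count = 817190 − 180180 = 637010.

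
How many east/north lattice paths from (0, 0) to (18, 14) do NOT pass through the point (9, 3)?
Number of paths = 434484400

Total paths from (0, 0) to (18, 14): C(32, 18) = 471435600. Paths through (9, 3): (paths (0, 0) → (9, 3)) × (paths (9, 3) → (18, 14)) = C(12, 9) · C(20, 9) = 220 · 167960 = 36951200. Avoidance count = 471435600 − 36951200 = 434484400.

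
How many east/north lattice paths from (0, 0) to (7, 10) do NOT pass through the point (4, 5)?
Number of paths = 12392

Total paths from (0, 0) to (7, 10): C(17, 7) = 19448. Paths through (4, 5): (paths (0, 0) → (4, 5)) × (paths (4, 5) → (7, 10)) = C(9, 4) · C(8, 3) = 126 · 56 = 7056. Avoidance count = 19448 − 7056 = 12392.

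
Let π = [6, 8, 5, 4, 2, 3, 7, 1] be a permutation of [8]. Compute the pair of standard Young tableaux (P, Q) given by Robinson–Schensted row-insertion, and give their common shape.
P = [1, 3, 7] / [2, 8] / [4] / [5] / [6];  Q = [1, 2, 7] / [3, 6] / [4] / [5] / [8];  common shape = (3, 2, 1, 1, 1)

Row-insert the values π_1, π_2, … into P one at a time, bumping the leftmost entry strictly greater than the inserted value down to the next row. The recording tableau Q records, in position (i, j), the step at which that cell was added to P.
  Insert 6 (step 1): P = [6];  Q = [1]
  Insert 8 (step 2): P = [6, 8];  Q = [1, 2]
  Insert 5 (step 3): P = [5, 8] / [6];  Q = [1, 2] / [3]
  Insert 4 (step 4): P = [4, 8] / [5] / [6];  Q = [1, 2] / [3] / [4]
  Insert 2 (step 5): P = [2, 8] / [4] / [5] / [6];  Q = [1, 2] / [3] / [4] / [5]
  Insert 3 (step 6): P = [2, 3] / [4, 8] / [5] / [6];  Q = [1, 2] / [3, 6] / [4] / [5]
  Insert 7 (step 7): P = [2, 3, 7] / [4, 8] / [5] / [6];  Q = [1, 2, 7] / [3, 6] / [4] / [5]
  Insert 1 (step 8): P = [1, 3, 7] / [2, 8] / [4] / [5] / [6];  Q = [1, 2, 7] / [3, 6] / [4] / [5] / [8]
Final shape: (3, 2, 1, 1, 1).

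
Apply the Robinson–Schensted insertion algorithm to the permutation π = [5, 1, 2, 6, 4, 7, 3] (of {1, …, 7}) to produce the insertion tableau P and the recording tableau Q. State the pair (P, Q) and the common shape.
P = [1, 2, 3, 7] / [4, 6] / [5];  Q = [1, 3, 4, 6] / [2, 5] / [7];  common shape = (4, 2, 1)

Row-insert the values π_1, π_2, … into P one at a time, bumping the leftmost entry strictly greater than the inserted value down to the next row. The recording tableau Q records, in position (i, j), the step at which that cell was added to P.
  Insert 5 (step 1): P = [5];  Q = [1]
  Insert 1 (step 2): P = [1] / [5];  Q = [1] / [2]
  Insert 2 (step 3): P = [1, 2] / [5];  Q = [1, 3] / [2]
  Insert 6 (step 4): P = [1, 2, 6] / [5];  Q = [1, 3, 4] / [2]
  Insert 4 (step 5): P = [1, 2, 4] / [5, 6];  Q = [1, 3, 4] / [2, 5]
  Insert 7 (step 6): P = [1, 2, 4, 7] / [5, 6];  Q = [1, 3, 4, 6] / [2, 5]
  Insert 3 (step 7): P = [1, 2, 3, 7] / [4, 6] / [5];  Q = [1, 3, 4, 6] / [2, 5] / [7]
Final shape: (4, 2, 1).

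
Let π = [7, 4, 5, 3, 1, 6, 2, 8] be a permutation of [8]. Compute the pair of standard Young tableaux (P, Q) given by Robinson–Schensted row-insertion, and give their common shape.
P = [1, 2, 6, 8] / [3, 5] / [4] / [7];  Q = [1, 3, 6, 8] / [2, 7] / [4] / [5];  common shape = (4, 2, 1, 1)

Row-insert the values π_1, π_2, … into P one at a time, bumping the leftmost entry strictly greater than the inserted value down to the next row. The recording tableau Q records, in position (i, j), the step at which that cell was added to P.
  Insert 7 (step 1): P = [7];  Q = [1]
  Insert 4 (step 2): P = [4] / [7];  Q = [1] / [2]
  Insert 5 (step 3): P = [4, 5] / [7];  Q = [1, 3] / [2]
  Insert 3 (step 4): P = [3, 5] / [4] / [7];  Q = [1, 3] / [2] / [4]
  Insert 1 (step 5): P = [1, 5] / [3] / [4] / [7];  Q = [1, 3] / [2] / [4] / [5]
  Insert 6 (step 6): P = [1, 5, 6] / [3] / [4] / [7];  Q = [1, 3, 6] / [2] / [4] / [5]
  Insert 2 (step 7): P = [1, 2, 6] / [3, 5] / [4] / [7];  Q = [1, 3, 6] / [2, 7] / [4] / [5]
  Insert 8 (step 8): P = [1, 2, 6, 8] / [3, 5] / [4] / [7];  Q = [1, 3, 6, 8] / [2, 7] / [4] / [5]
Final shape: (4, 2, 1, 1).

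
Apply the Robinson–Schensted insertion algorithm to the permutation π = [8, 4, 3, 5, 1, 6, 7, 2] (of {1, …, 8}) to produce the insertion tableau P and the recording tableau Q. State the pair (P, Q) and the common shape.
P = [1, 2, 6, 7] / [3, 5] / [4] / [8];  Q = [1, 4, 6, 7] / [2, 8] / [3] / [5];  common shape = (4, 2, 1, 1)

Row-insert the values π_1, π_2, … into P one at a time, bumping the leftmost entry strictly greater than the inserted value down to the next row. The recording tableau Q records, in position (i, j), the step at which that cell was added to P.
  Insert 8 (step 1): P = [8];  Q = [1]
  Insert 4 (step 2): P = [4] / [8];  Q = [1] / [2]
  Insert 3 (step 3): P = [3] / [4] / [8];  Q = [1] / [2] / [3]
  Insert 5 (step 4): P = [3, 5] / [4] / [8];  Q = [1, 4] / [2] / [3]
  Insert 1 (step 5): P = [1, 5] / [3] / [4] / [8];  Q = [1, 4] / [2] / [3] / [5]
  Insert 6 (step 6): P = [1, 5, 6] / [3] / [4] / [8];  Q = [1, 4, 6] / [2] / [3] / [5]
  Insert 7 (step 7): P = [1, 5, 6, 7] / [3] / [4] / [8];  Q = [1, 4, 6, 7] / [2] / [3] / [5]
  Insert 2 (step 8): P = [1, 2, 6, 7] / [3, 5] / [4] / [8];  Q = [1, 4, 6, 7] / [2, 8] / [3] / [5]
Final shape: (4, 2, 1, 1).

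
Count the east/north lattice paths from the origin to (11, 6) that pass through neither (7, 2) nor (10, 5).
Number of paths = 5290

Inclusion–exclusion. Total paths: C(17, 11) = 12376. Through P₁: C(9, 7)·C(8, 4) = 2520. Through P₂: C(15, 10)·C(2, 1) = 6006. Since P₁ is strictly southwest of P₂, a monotone path through both must visit P₁ then P₂; paths through both = C(9, 7)·C(6, 3)·C(2, 1) = 1440. Avoid both = 12376 − 2520 − 6006 + 1440 = 5290.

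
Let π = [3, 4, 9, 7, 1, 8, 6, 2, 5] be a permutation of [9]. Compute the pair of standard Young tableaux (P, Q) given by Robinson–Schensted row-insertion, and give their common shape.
P = [1, 2, 5, 8] / [3, 4, 6] / [7] / [9];  Q = [1, 2, 3, 6] / [4, 7, 9] / [5] / [8];  common shape = (4, 3, 1, 1)

Row-insert the values π_1, π_2, … into P one at a time, bumping the leftmost entry strictly greater than the inserted value down to the next row. The recording tableau Q records, in position (i, j), the step at which that cell was added to P.
  Insert 3 (step 1): P = [3];  Q = [1]
  Insert 4 (step 2): P = [3, 4];  Q = [1, 2]
  Insert 9 (step 3): P = [3, 4, 9];  Q = [1, 2, 3]
  Insert 7 (step 4): P = [3, 4, 7] / [9];  Q = [1, 2, 3] / [4]
  Insert 1 (step 5): P = [1, 4, 7] / [3] / [9];  Q = [1, 2, 3] / [4] / [5]
  Insert 8 (step 6): P = [1, 4, 7, 8] / [3] / [9];  Q = [1, 2, 3, 6] / [4] / [5]
  Insert 6 (step 7): P = [1, 4, 6, 8] / [3, 7] / [9];  Q = [1, 2, 3, 6] / [4, 7] / [5]
  Insert 2 (step 8): P = [1, 2, 6, 8] / [3, 4] / [7] / [9];  Q = [1, 2, 3, 6] / [4, 7] / [5] / [8]
  Insert 5 (step 9): P = [1, 2, 5, 8] / [3, 4, 6] / [7] / [9];  Q = [1, 2, 3, 6] / [4, 7, 9] / [5] / [8]
Final shape: (4, 3, 1, 1).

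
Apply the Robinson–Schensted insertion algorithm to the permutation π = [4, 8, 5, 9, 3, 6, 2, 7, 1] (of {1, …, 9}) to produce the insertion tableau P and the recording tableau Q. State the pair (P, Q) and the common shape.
P = [1, 5, 6, 7] / [2, 9] / [3] / [4] / [8];  Q = [1, 2, 4, 8] / [3, 6] / [5] / [7] / [9];  common shape = (4, 2, 1, 1, 1)

Row-insert the values π_1, π_2, … into P one at a time, bumping the leftmost entry strictly greater than the inserted value down to the next row. The recording tableau Q records, in position (i, j), the step at which that cell was added to P.
  Insert 4 (step 1): P = [4];  Q = [1]
  Insert 8 (step 2): P = [4, 8];  Q = [1, 2]
  Insert 5 (step 3): P = [4, 5] / [8];  Q = [1, 2] / [3]
  Insert 9 (step 4): P = [4, 5, 9] / [8];  Q = [1, 2, 4] / [3]
  Insert 3 (step 5): P = [3, 5, 9] / [4] / [8];  Q = [1, 2, 4] / [3] / [5]
  Insert 6 (step 6): P = [3, 5, 6] / [4, 9] / [8];  Q = [1, 2, 4] / [3, 6] / [5]
  Insert 2 (step 7): P = [2, 5, 6] / [3, 9] / [4] / [8];  Q = [1, 2, 4] / [3, 6] / [5] / [7]
  Insert 7 (step 8): P = [2, 5, 6, 7] / [3, 9] / [4] / [8];  Q = [1, 2, 4, 8] / [3, 6] / [5] / [7]
  Insert 1 (step 9): P = [1, 5, 6, 7] / [2, 9] / [3] / [4] / [8];  Q = [1, 2, 4, 8] / [3, 6] / [5] / [7] / [9]
Final shape: (4, 2, 1, 1, 1).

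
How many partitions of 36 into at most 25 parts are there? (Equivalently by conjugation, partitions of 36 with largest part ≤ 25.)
p(36, parts ≤ 25) = 17838

Use the recurrence p(n, m) = p(n, m−1) + p(n−m, m): either the largest part is < m (count p(n, m−1)) or the largest part is exactly m (remove one copy of m, count p(n−m, m)). With p(0, ·) = 1 this gives p(36, parts ≤ 25) = 17838. (By conjugating Young diagrams, this also counts partitions of 36 into at most 25 parts.)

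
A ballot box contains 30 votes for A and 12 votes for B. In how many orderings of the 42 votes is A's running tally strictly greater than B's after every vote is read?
Strict-lead orderings = 4739192952

Total orderings of the 42 votes with 30 for A: C(42, 30) = 11058116888. By the Bertrand ballot formula (Cycle Lemma / reflection principle), the number of orderings in which A is strictly ahead of B throughout is (p − q)/(p + q) · C(p + q, p) = (30 − 12)/(30 + 12) · 11058116888 = 4739192952.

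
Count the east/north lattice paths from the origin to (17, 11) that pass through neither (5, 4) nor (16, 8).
Number of paths = 12871368

Inclusion–exclusion. Total paths: C(28, 17) = 21474180. Through P₁: C(9, 5)·C(19, 12) = 6348888. Through P₂: C(24, 16)·C(4, 1) = 2941884. Since P₁ is strictly southwest of P₂, a monotone path through both must visit P₁ then P₂; paths through both = C(9, 5)·C(15, 11)·C(4, 1) = 687960. Avoid both = 21474180 − 6348888 − 2941884 + 687960 = 12871368.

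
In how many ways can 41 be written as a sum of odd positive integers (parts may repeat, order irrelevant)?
p_odd(41) = 1260

Enumerate partitions using only odd parts via the recurrence o(n, m) = o(n, m−2) + o(n−m, m) over odd m, starting from the largest odd part ≤ n. This gives p_odd(41) = 1260. (Euler's theorem: equals the count of distinct-part partitions.)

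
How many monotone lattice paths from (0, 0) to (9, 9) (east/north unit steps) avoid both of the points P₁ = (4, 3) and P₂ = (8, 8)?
Number of paths = 15530

Inclusion–exclusion. Total paths: C(18, 9) = 48620. Through P₁: C(7, 4)·C(11, 5) = 16170. Through P₂: C(16, 8)·C(2, 1) = 25740. Since P₁ is strictly southwest of P₂, a monotone path through both must visit P₁ then P₂; paths through both = C(7, 4)·C(9, 4)·C(2, 1) = 8820. Avoid both = 48620 − 16170 − 25740 + 8820 = 15530.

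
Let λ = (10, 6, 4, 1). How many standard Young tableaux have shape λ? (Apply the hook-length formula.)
# SYT of shape (10, 6, 4, 1) = 68372640

Hook-length formula: f^λ = n! / Π hook(c), product over all cells c of the Young diagram. For λ = (10, 6, 4, 1), n = 21 boxes. Hook lengths by row (left-to-right, top-to-bottom): [13, 11, 10, 9, 7, 6, 4, 3, 2, 1]; [8, 6, 5, 4, 2, 1]; [5, 3, 2, 1]; [1]. Product of hooks = 747242496000. So f^λ = 21! / 747242496000 = 51090942171709440000 / 747242496000 = 68372640.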